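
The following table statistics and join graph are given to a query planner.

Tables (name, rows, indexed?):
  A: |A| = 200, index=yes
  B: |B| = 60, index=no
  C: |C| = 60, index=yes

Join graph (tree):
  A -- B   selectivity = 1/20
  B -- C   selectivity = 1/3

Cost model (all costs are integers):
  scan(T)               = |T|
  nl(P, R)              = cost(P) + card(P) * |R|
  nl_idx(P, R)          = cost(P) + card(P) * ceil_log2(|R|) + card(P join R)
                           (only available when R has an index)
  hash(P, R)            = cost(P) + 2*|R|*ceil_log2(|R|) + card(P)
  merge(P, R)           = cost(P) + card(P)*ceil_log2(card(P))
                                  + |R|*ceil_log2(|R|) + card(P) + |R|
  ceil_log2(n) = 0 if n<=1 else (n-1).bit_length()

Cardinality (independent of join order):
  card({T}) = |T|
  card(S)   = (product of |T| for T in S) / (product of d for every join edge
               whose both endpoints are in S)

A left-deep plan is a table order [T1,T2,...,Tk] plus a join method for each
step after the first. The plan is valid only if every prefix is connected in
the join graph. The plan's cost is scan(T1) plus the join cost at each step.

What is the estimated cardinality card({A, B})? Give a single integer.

600

Tables in S: A(200), B(60)
Edges inside S: A-B(d=20)
numerator = 200 * 60 = 12000
denominator = 20 = 20
card(S) = 12000 / 20 = 600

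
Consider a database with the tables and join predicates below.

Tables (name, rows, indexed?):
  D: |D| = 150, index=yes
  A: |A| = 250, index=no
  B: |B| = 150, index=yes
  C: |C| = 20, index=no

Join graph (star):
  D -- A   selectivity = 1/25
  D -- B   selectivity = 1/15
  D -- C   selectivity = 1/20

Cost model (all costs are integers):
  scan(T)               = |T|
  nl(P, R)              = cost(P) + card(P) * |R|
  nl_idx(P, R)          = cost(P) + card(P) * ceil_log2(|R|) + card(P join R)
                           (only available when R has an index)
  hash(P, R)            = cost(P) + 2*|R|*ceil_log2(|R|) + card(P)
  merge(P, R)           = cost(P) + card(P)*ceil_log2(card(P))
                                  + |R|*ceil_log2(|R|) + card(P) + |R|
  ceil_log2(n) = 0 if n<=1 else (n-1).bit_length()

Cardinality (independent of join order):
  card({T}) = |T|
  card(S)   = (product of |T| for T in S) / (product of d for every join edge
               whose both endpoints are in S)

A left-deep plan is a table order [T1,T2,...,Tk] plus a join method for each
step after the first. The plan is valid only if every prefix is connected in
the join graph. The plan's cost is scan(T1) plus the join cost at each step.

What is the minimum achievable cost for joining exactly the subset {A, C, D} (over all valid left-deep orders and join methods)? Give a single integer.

Selinger DP over subsets of {A,C,D}:
  {D}: scan cost=150, card=150
  {A}: scan cost=250, card=250
  {C}: scan cost=20, card=20
  {AD}: card=1500; try (D,hash)→2900, (D,nl_idx)→3750, (A,merge)→3750, (D,merge)→3850, (A,hash)→4300, (A,nl)→37650 …(+1); best=2900 via (D,hash)
  {CD}: card=150; try (D,nl_idx)→330, (C,hash)→500, (D,merge)→1490, (C,merge)→1620, (D,hash)→2440, (D,nl)→3020 …(+1); best=330 via (D,nl_idx)
  {ACD}: card=1500; try (A,merge)→3930, (A,hash)→4480, (C,hash)→4600, (C,merge)→21020, (C,nl)→32900, (A,nl)→37830; best=3930 via (A,merge)

3930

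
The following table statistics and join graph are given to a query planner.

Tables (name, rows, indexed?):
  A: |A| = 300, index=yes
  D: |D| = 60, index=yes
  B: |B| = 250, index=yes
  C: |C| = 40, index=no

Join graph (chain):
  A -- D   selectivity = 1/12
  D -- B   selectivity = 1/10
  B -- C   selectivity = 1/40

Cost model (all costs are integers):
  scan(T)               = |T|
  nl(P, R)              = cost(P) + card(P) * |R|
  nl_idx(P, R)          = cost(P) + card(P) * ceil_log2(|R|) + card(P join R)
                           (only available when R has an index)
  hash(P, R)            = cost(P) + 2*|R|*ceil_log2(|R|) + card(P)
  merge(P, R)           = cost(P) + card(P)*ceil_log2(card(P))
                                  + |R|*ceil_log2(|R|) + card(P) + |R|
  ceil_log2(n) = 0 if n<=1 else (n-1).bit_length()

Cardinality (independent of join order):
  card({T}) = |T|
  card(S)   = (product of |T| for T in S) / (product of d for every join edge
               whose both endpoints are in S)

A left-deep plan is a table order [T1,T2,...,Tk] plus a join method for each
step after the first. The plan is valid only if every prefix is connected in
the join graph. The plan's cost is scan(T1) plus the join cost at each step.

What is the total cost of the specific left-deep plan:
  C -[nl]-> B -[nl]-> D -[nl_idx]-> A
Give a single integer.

76040

step 1: scan C: cost=40, card=40
step 2: join B via nl
    card(P join B) = 40*250/(40) = 250
    cost = 40 + 40*250 = 10040
step 3: join D via nl
    card(P join D) = 250*60/(10) = 1500
    cost = 10040 + 250*60 = 25040
step 4: join A via nl_idx
    card(P join A) = 1500*300/(12) = 37500
    cost = 25040 + 1500*9 + 37500 = 76040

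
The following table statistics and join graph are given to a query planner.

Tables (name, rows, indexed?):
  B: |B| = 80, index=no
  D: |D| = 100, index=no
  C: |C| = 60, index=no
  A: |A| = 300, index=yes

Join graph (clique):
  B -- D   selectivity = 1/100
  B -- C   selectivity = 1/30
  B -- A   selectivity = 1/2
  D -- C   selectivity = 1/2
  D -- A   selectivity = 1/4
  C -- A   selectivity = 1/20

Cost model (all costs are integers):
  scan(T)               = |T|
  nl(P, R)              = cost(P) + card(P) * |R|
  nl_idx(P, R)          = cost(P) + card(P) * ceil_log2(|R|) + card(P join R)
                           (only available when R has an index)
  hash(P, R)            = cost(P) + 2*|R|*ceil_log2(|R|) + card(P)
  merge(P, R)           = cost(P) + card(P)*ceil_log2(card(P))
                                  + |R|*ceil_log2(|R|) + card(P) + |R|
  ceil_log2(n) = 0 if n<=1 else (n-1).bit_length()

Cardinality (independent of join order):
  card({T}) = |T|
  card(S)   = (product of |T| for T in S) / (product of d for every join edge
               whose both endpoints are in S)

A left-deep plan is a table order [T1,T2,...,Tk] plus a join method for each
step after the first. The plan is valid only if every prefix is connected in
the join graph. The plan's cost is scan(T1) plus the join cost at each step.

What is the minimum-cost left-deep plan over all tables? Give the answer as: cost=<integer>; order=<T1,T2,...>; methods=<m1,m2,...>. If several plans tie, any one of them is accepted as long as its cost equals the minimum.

Selinger DP (subsets sized 1..n):
  {B}: scan cost=80, card=80
  {D}: scan cost=100, card=100
  {C}: scan cost=60, card=60
  {A}: scan cost=300, card=300
  {BD}: card=80; try (B,hash)→1320, (D,merge)→1520, (B,merge)→1540, (D,hash)→1560, (D,nl)→8080, (B,nl)→8100; best=1320 via (B,hash)
  {BC}: card=160; try (C,hash)→880, (B,merge)→1120, (C,merge)→1140, (B,hash)→1240, (B,nl)→4860, (C,nl)→4880; best=880 via (C,hash)
  {AB}: card=12000; try (B,hash)→1720, (A,merge)→3720, (B,merge)→3940, (A,hash)→5560, (A,nl_idx)→12800, (A,nl)→24080 …(+1); best=1720 via (B,hash)
  {CD}: card=3000; try (C,hash)→920, (D,merge)→1280, (C,merge)→1320, (D,hash)→1520, (D,nl)→6060, (C,nl)→6100; best=920 via (C,hash)
  {AD}: card=7500; try (D,hash)→2000, (A,merge)→3900, (D,merge)→4100, (A,hash)→5600, (A,nl_idx)→8500, (A,nl)→30100 …(+1); best=2000 via (D,hash)
  {AC}: card=900; try (C,hash)→1320, (A,nl_idx)→1500, (A,merge)→3480, (C,merge)→3720, (A,hash)→5520, (A,nl)→18060 …(+1); best=1320 via (C,hash)
  {BCD}: card=80; try (C,hash)→2120, (C,merge)→2380, (D,hash)→2440, (D,merge)→3120, (B,hash)→5040, (C,nl)→6120 …(+3); best=2120 via (C,hash)
  {ABD}: card=3000; try (A,merge)→4960, (A,nl_idx)→5040, (A,hash)→6800, (B,hash)→10620, (D,hash)→15120, (A,nl)→25320 …(+4); best=4960 via (A,merge)
  {ABC}: card=1200; try (B,hash)→3340, (A,nl_idx)→3520, (A,merge)→5320, (A,hash)→6440, (B,merge)→11860, (C,hash)→14440 …(+4); best=3340 via (B,hash)
  {ACD}: card=11250; try (D,hash)→3620, (A,hash)→9320, (C,hash)→10220, (D,merge)→12020, (A,nl_idx)→39170, (A,merge)→42920 …(+4); best=3620 via (D,hash)
  {ABCD}: card=150; try (A,nl_idx)→2990, (A,merge)→5760, (D,hash)→5940, (A,hash)→7600, (C,hash)→8680, (B,hash)→15990 …(+7); best=2990 via (A,nl_idx)

cost=2990; order=D,B,C,A; methods=hash,hash,nl_idx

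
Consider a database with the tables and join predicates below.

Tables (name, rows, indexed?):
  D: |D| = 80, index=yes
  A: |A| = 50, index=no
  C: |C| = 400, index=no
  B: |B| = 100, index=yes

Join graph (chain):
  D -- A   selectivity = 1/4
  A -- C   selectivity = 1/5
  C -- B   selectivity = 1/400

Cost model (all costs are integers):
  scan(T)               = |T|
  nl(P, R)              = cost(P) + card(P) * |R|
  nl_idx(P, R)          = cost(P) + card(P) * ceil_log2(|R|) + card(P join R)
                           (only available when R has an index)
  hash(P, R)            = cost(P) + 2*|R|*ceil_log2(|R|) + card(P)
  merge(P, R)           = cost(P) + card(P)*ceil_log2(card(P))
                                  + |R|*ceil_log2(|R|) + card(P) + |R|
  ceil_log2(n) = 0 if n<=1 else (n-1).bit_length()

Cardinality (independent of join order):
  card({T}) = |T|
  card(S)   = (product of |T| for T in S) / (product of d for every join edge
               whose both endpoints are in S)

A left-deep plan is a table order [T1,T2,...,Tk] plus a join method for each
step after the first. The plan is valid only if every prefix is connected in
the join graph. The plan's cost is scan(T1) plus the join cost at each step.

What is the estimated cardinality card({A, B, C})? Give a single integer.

Tables in S: A(50), B(100), C(400)
Edges inside S: A-C(d=5), C-B(d=400)
numerator = 50 * 100 * 400 = 2000000
denominator = 5 * 400 = 2000
card(S) = 2000000 / 2000 = 1000

1000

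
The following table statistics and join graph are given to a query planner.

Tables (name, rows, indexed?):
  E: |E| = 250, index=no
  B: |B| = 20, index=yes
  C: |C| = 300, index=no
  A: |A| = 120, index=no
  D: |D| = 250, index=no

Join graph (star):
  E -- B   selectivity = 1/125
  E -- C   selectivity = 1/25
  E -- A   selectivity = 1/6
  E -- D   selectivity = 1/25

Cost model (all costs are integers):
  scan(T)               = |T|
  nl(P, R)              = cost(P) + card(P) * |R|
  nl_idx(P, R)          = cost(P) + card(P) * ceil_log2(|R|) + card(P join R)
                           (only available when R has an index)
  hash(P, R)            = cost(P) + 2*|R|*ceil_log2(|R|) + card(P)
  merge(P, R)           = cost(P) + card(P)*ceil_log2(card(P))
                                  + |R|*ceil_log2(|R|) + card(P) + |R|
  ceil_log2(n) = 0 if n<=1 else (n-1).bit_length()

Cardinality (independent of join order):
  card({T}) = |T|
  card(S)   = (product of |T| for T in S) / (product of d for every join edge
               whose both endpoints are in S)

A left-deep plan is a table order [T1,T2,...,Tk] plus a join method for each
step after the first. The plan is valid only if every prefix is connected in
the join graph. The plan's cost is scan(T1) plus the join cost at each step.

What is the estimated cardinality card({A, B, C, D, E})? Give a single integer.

Tables in S: A(120), B(20), C(300), D(250), E(250)
Edges inside S: E-B(d=125), E-C(d=25), E-A(d=6), E-D(d=25)
numerator = 120 * 20 * 300 * 250 * 250 = 45000000000
denominator = 125 * 25 * 6 * 25 = 468750
card(S) = 45000000000 / 468750 = 96000

96000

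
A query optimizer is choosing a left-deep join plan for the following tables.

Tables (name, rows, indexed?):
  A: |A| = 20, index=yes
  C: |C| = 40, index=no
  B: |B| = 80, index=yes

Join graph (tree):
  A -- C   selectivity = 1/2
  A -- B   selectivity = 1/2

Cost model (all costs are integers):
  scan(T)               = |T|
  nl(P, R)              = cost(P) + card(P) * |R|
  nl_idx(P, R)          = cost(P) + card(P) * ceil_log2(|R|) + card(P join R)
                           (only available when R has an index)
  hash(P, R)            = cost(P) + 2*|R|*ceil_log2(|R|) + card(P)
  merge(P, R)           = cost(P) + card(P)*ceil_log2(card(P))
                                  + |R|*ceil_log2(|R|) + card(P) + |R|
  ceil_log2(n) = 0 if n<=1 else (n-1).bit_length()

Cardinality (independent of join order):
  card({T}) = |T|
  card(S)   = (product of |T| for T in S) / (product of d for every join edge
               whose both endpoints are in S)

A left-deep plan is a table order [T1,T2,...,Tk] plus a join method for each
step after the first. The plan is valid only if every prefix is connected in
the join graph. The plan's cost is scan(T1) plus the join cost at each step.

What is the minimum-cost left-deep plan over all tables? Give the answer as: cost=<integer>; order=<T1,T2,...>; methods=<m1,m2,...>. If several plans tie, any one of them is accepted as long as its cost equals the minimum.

Selinger DP (subsets sized 1..n):
  {A}: scan cost=20, card=20
  {C}: scan cost=40, card=40
  {B}: scan cost=80, card=80
  {AC}: card=400; try (A,hash)→280, (C,merge)→420, (A,merge)→440, (C,hash)→520, (A,nl_idx)→640, (C,nl)→820 …(+1); best=280 via (A,hash)
  {AB}: card=800; try (A,hash)→360, (B,merge)→780, (A,merge)→840, (B,nl_idx)→960, (B,hash)→1160, (A,nl_idx)→1280 …(+2); best=360 via (A,hash)
  {ABC}: card=16000; try (C,hash)→1640, (B,hash)→1800, (B,merge)→4920, (C,merge)→9440, (B,nl_idx)→19080, (B,nl)→32280 …(+1); best=1640 via (C,hash)

cost=1640; order=B,A,C; methods=hash,hash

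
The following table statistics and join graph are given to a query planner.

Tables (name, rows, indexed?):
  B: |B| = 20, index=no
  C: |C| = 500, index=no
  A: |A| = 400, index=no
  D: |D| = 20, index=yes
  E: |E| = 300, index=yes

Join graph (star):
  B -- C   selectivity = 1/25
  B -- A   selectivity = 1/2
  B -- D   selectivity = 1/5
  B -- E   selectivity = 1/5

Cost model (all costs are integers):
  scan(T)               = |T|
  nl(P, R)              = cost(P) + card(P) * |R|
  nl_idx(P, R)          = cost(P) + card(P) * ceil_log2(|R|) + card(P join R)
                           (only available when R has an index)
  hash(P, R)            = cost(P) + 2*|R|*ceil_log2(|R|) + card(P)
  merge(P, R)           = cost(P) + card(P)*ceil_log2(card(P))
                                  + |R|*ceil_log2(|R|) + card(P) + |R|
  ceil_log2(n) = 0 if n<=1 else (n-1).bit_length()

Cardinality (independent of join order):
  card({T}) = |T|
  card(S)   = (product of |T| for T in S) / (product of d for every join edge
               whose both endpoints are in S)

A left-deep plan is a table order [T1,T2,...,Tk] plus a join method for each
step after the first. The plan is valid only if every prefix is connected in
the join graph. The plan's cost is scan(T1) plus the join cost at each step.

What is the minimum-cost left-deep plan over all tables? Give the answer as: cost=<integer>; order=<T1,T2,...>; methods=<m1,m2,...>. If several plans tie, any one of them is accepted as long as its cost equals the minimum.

cost=112000; order=C,B,D,E,A; methods=hash,hash,hash,hash

Selinger DP (subsets sized 1..n):
  {B}: scan cost=20, card=20
  {C}: scan cost=500, card=500
  {A}: scan cost=400, card=400
  {D}: scan cost=20, card=20
  {E}: scan cost=300, card=300
  {BC}: card=400; try (B,hash)→1200, (C,merge)→5140, (B,merge)→5620, (C,hash)→9040, (C,nl)→10020, (B,nl)→10500; best=1200 via (B,hash)
  {AB}: card=4000; try (B,hash)→1000, (A,merge)→4140, (B,merge)→4520, (A,hash)→7240, (A,nl)→8020, (B,nl)→8400; best=1000 via (B,hash)
  {BD}: card=80; try (D,nl_idx)→200, (D,hash)→240, (B,hash)→240, (D,merge)→260, (B,merge)→260, (D,nl)→420 …(+1); best=200 via (D,nl_idx)
  {BE}: card=1200; try (B,hash)→800, (E,nl_idx)→1400, (E,merge)→3140, (B,merge)→3420, (E,hash)→5440, (E,nl)→6020 …(+1); best=800 via (B,hash)
  {ABC}: card=80000; try (A,hash)→8800, (A,merge)→9200, (C,hash)→14000, (C,merge)→58000, (A,nl)→161200, (C,nl)→2001000; best=8800 via (A,hash)
  {BCD}: card=1600; try (D,hash)→1800, (D,nl_idx)→4800, (D,merge)→5320, (C,merge)→5840, (D,nl)→9200, (C,hash)→9280 …(+1); best=1800 via (D,hash)
  {BCE}: card=24000; try (E,hash)→7000, (E,merge)→8200, (C,hash)→11000, (C,merge)→20200, (E,nl_idx)→28800, (E,nl)→121200 …(+1); best=7000 via (E,hash)
  {ABD}: card=16000; try (A,merge)→4840, (D,hash)→5200, (A,hash)→7480, (A,nl)→32200, (D,nl_idx)→37000, (D,merge)→53120 …(+1); best=4840 via (A,merge)
  {ABE}: card=240000; try (A,hash)→9200, (E,hash)→10400, (A,merge)→19200, (E,merge)→56000, (E,nl_idx)→277000, (A,nl)→480800 …(+1); best=9200 via (A,hash)
  {BDE}: card=4800; try (D,hash)→2200, (E,merge)→3840, (E,hash)→5680, (E,nl_idx)→5720, (D,nl_idx)→11600, (D,merge)→15320 …(+2); best=2200 via (D,hash)
  {ABCD}: card=320000; try (A,hash)→10600, (A,merge)→25000, (C,hash)→29840, (D,hash)→89000, (C,merge)→249840, (A,nl)→641800 …(+4); best=10600 via (A,hash)
  {ABCE}: card=4800000; try (A,hash)→38200, (E,hash)→94200, (C,hash)→258200, (A,merge)→395000, (E,merge)→1451800, (C,merge)→4574200 …(+4); best=38200 via (A,hash)
  {BCDE}: card=96000; try (E,hash)→8800, (C,hash)→16000, (E,merge)→24000, (D,hash)→31200, (C,merge)→74400, (E,nl_idx)→112200 …(+5); best=8800 via (E,hash)
  {ABDE}: card=960000; try (A,hash)→14200, (E,hash)→26240, (A,merge)→73400, (E,merge)→247840, (D,hash)→249400, (E,nl_idx)→1108840 …(+5); best=14200 via (A,hash)
  {ABCDE}: card=19200000; try (A,hash)→112000, (E,hash)→336000, (C,hash)→983200, (A,merge)→1740800, (D,hash)→4838400, (E,merge)→6413600 …(+8); best=112000 via (A,hash)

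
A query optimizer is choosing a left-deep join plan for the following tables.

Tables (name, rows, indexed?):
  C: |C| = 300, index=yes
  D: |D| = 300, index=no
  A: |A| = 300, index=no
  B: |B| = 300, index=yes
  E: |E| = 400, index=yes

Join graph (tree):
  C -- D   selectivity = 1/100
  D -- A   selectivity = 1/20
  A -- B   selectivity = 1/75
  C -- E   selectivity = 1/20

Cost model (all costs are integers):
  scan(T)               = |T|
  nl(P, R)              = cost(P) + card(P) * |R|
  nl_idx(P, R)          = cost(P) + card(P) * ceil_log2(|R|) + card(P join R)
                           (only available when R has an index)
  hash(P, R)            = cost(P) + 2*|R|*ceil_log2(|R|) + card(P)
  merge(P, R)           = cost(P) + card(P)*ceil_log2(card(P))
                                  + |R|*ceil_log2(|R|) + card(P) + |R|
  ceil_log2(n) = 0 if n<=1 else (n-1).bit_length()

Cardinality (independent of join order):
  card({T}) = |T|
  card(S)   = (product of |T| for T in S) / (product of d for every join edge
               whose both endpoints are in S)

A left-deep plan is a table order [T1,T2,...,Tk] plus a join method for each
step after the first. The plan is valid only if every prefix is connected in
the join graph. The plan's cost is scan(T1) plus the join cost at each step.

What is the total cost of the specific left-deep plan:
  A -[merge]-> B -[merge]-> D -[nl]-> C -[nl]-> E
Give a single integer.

step 1: scan A: cost=300, card=300
step 2: join B via merge
    card(P join B) = 300*300/(75) = 1200
    cost = 300 + 300*9 + 300*9 + 300 + 300 = 6300
step 3: join D via merge
    card(P join D) = 1200*300/(20) = 18000
    cost = 6300 + 1200*11 + 300*9 + 1200 + 300 = 23700
step 4: join C via nl
    card(P join C) = 18000*300/(100) = 54000
    cost = 23700 + 18000*300 = 5423700
step 5: join E via nl
    card(P join E) = 54000*400/(20) = 1080000
    cost = 5423700 + 54000*400 = 27023700

27023700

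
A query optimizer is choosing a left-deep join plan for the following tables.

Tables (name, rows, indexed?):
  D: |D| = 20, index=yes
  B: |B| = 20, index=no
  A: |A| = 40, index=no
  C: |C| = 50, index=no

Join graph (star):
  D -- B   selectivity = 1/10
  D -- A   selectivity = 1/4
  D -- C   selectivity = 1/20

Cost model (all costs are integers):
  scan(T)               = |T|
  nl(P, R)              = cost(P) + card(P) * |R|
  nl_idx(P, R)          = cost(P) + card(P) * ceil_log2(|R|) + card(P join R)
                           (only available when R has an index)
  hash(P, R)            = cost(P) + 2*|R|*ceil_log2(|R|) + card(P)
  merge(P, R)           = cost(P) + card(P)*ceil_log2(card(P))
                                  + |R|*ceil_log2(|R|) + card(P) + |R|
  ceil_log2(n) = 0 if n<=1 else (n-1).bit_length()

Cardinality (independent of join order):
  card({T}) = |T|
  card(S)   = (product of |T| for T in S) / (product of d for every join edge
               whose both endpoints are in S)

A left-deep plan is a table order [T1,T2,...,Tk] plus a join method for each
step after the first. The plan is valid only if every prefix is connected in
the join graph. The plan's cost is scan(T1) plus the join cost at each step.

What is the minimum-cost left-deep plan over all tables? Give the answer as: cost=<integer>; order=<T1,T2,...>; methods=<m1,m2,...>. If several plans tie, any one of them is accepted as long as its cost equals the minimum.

Selinger DP (subsets sized 1..n):
  {D}: scan cost=20, card=20
  {B}: scan cost=20, card=20
  {A}: scan cost=40, card=40
  {C}: scan cost=50, card=50
  {BD}: card=40; try (D,nl_idx)→160, (D,hash)→240, (B,hash)→240, (D,merge)→260, (B,merge)→260, (D,nl)→420 …(+1); best=160 via (D,nl_idx)
  {AD}: card=200; try (D,hash)→280, (A,merge)→420, (D,merge)→440, (D,nl_idx)→440, (A,hash)→520, (A,nl)→820 …(+1); best=280 via (D,hash)
  {CD}: card=50; try (D,hash)→300, (D,nl_idx)→350, (C,merge)→490, (D,merge)→520, (C,hash)→640, (C,nl)→1020 …(+1); best=300 via (D,hash)
  {ABD}: card=400; try (B,hash)→680, (A,hash)→680, (A,merge)→720, (A,nl)→1760, (B,merge)→2200, (B,nl)→4280; best=680 via (B,hash)
  {BCD}: card=100; try (B,hash)→550, (B,merge)→770, (C,merge)→790, (C,hash)→800, (B,nl)→1300, (C,nl)→2160; best=550 via (B,hash)
  {ACD}: card=500; try (A,hash)→830, (A,merge)→930, (C,hash)→1080, (A,nl)→2300, (C,merge)→2430, (C,nl)→10280; best=830 via (A,hash)
  {ABCD}: card=1000; try (A,hash)→1130, (B,hash)→1530, (A,merge)→1630, (C,hash)→1680, (A,nl)→4550, (C,merge)→5030 …(+3); best=1130 via (A,hash)

cost=1130; order=C,D,B,A; methods=hash,hash,hash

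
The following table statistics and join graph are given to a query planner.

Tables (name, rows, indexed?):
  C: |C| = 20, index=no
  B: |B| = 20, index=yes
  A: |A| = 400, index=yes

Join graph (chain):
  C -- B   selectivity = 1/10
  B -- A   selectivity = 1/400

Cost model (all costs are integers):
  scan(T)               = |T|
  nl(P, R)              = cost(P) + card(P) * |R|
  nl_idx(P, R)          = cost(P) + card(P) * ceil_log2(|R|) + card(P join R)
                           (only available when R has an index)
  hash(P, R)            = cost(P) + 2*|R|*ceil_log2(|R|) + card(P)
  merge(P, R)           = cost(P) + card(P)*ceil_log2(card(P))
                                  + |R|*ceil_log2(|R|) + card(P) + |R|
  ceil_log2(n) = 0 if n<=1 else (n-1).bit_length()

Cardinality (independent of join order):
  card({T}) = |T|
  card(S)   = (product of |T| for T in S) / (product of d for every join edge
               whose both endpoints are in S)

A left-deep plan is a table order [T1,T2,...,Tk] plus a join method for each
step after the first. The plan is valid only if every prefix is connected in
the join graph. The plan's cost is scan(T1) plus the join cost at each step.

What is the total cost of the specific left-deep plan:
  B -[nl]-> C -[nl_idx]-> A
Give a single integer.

820

step 1: scan B: cost=20, card=20
step 2: join C via nl
    card(P join C) = 20*20/(10) = 40
    cost = 20 + 20*20 = 420
step 3: join A via nl_idx
    card(P join A) = 40*400/(400) = 40
    cost = 420 + 40*9 + 40 = 820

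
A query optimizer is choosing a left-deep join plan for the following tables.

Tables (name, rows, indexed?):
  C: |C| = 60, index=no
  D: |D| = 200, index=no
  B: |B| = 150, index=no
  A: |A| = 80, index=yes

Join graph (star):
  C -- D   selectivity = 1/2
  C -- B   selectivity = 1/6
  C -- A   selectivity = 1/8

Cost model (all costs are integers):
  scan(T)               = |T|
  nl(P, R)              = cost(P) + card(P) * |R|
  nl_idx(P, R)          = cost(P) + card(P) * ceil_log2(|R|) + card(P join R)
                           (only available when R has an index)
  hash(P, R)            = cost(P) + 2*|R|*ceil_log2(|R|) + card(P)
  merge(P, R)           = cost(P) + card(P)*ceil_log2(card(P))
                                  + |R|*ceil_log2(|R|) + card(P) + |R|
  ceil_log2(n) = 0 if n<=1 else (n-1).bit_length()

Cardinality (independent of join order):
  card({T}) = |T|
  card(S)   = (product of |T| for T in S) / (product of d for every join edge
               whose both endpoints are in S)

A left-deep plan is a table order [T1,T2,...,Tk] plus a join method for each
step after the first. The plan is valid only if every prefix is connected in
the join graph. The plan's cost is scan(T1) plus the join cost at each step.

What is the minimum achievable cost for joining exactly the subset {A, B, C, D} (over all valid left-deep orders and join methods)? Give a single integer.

Selinger DP over subsets of {A,B,C,D}:
  {C}: scan cost=60, card=60
  {D}: scan cost=200, card=200
  {B}: scan cost=150, card=150
  {A}: scan cost=80, card=80
  {CD}: card=6000; try (C,hash)→1120, (D,merge)→2280, (C,merge)→2420, (D,hash)→3320, (D,nl)→12060, (C,nl)→12200; best=1120 via (C,hash)
  {BC}: card=1500; try (C,hash)→1020, (B,merge)→1830, (C,merge)→1920, (B,hash)→2520, (B,nl)→9060, (C,nl)→9150; best=1020 via (C,hash)
  {AC}: card=600; try (C,hash)→880, (A,nl_idx)→1080, (A,merge)→1120, (C,merge)→1140, (A,hash)→1240, (A,nl)→4860 …(+1); best=880 via (C,hash)
  {BCD}: card=150000; try (D,hash)→5720, (B,hash)→9520, (D,merge)→20820, (B,merge)→86470, (D,nl)→301020, (B,nl)→901120; best=5720 via (D,hash)
  {ACD}: card=60000; try (D,hash)→4680, (A,hash)→8240, (D,merge)→9280, (A,merge)→85760, (A,nl_idx)→103120, (D,nl)→120880 …(+1); best=4680 via (D,hash)
  {ABC}: card=15000; try (A,hash)→3640, (B,hash)→3880, (B,merge)→8830, (A,merge)→19660, (A,nl_idx)→26520, (B,nl)→90880 …(+1); best=3640 via (A,hash)
  {ABCD}: card=1500000; try (D,hash)→21840, (B,hash)→67080, (A,hash)→156840, (D,merge)→230440, (B,merge)→1026030, (A,nl_idx)→2555720 …(+4); best=21840 via (D,hash)

21840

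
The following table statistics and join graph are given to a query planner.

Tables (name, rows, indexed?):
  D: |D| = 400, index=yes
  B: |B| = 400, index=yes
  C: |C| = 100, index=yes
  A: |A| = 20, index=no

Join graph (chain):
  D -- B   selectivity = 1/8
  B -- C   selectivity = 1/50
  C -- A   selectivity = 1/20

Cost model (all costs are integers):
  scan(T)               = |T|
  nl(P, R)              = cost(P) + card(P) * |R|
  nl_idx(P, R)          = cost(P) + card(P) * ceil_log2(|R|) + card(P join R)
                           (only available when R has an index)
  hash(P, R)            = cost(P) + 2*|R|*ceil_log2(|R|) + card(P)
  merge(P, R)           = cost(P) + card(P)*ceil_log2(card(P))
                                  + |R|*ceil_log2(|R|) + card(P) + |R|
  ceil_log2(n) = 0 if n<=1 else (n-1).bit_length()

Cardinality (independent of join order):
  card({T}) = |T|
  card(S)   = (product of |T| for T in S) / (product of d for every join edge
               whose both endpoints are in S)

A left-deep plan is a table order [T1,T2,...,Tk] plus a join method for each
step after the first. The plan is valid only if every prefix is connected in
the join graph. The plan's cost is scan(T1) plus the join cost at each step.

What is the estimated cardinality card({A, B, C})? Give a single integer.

800

Tables in S: A(20), B(400), C(100)
Edges inside S: B-C(d=50), C-A(d=20)
numerator = 20 * 400 * 100 = 800000
denominator = 50 * 20 = 1000
card(S) = 800000 / 1000 = 800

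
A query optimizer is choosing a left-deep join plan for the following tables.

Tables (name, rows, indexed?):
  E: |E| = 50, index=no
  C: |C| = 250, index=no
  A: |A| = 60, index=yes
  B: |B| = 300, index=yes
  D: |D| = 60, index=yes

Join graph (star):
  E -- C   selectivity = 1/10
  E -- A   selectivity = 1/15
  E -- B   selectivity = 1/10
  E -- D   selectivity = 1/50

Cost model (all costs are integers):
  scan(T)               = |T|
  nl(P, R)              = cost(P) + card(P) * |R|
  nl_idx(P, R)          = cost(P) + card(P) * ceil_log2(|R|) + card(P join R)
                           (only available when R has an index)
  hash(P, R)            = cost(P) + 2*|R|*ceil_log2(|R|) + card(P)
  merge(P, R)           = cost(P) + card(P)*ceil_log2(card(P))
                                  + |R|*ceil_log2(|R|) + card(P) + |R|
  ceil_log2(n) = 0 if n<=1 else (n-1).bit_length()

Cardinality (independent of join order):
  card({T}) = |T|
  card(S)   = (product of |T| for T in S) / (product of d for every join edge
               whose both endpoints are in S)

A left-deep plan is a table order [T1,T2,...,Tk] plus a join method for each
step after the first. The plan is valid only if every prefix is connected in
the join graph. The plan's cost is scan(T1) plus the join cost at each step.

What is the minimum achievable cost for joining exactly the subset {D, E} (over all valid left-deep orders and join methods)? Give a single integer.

410

Selinger DP over subsets of {D,E}:
  {E}: scan cost=50, card=50
  {D}: scan cost=60, card=60
  {DE}: card=60; try (D,nl_idx)→410, (E,hash)→720, (D,hash)→820, (D,merge)→820, (E,merge)→830, (D,nl)→3050 …(+1); best=410 via (D,nl_idx)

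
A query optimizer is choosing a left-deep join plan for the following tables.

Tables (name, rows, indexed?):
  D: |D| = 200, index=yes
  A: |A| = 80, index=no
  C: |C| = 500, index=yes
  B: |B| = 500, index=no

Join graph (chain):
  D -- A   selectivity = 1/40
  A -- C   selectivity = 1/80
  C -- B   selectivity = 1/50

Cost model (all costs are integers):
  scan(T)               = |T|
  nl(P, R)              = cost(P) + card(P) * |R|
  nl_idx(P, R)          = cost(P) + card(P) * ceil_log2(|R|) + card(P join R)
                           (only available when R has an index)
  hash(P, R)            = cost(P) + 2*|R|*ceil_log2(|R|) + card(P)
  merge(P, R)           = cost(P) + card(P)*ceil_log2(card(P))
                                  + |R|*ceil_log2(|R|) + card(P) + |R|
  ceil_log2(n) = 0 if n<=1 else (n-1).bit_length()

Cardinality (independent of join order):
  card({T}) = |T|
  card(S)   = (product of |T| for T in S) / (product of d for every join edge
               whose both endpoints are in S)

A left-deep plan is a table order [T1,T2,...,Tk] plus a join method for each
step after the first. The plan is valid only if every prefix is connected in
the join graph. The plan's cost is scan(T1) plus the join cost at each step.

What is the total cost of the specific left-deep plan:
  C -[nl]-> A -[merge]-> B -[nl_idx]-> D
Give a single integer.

step 1: scan C: cost=500, card=500
step 2: join A via nl
    card(P join A) = 500*80/(80) = 500
    cost = 500 + 500*80 = 40500
step 3: join B via merge
    card(P join B) = 500*500/(50) = 5000
    cost = 40500 + 500*9 + 500*9 + 500 + 500 = 50500
step 4: join D via nl_idx
    card(P join D) = 5000*200/(40) = 25000
    cost = 50500 + 5000*8 + 25000 = 115500

115500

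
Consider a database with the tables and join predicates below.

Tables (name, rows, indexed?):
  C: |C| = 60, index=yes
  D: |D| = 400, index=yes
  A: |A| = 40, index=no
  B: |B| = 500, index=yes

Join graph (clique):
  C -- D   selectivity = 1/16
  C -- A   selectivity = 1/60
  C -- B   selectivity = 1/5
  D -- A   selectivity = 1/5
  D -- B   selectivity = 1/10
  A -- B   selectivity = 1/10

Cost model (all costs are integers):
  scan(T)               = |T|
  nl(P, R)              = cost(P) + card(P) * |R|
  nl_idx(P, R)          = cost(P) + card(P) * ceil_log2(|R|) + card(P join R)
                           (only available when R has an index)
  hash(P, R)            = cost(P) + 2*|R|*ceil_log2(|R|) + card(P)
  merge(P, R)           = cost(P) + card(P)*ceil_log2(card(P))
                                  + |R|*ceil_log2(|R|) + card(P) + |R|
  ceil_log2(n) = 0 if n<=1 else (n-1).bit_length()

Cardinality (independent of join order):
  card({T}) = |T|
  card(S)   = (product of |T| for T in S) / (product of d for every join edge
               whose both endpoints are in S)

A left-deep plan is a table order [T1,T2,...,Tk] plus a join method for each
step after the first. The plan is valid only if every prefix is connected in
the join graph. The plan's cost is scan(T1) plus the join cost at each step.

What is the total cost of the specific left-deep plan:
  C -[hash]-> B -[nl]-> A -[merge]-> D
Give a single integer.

257120

step 1: scan C: cost=60, card=60
step 2: join B via hash
    card(P join B) = 60*500/(5) = 6000
    cost = 60 + 2*500*9 + 60 = 9120
step 3: join A via nl
    card(P join A) = 6000*40/(60*10) = 400
    cost = 9120 + 6000*40 = 249120
step 4: join D via merge
    card(P join D) = 400*400/(16*5*10) = 200
    cost = 249120 + 400*9 + 400*9 + 400 + 400 = 257120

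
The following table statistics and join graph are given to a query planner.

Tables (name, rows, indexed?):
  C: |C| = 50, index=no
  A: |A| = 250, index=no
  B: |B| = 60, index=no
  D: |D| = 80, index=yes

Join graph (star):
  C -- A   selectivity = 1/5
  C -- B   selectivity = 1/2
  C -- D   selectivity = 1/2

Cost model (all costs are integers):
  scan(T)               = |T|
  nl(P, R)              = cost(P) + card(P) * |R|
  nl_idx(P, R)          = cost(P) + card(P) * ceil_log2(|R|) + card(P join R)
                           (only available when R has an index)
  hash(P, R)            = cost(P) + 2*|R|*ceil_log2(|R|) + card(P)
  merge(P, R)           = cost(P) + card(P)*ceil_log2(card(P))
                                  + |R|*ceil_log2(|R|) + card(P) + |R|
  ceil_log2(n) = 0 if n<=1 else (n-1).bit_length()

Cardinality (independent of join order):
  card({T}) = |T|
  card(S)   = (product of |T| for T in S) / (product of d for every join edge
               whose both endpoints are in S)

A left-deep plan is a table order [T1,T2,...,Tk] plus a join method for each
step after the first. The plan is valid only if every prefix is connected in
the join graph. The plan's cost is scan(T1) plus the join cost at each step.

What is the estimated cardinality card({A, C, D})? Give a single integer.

100000

Tables in S: A(250), C(50), D(80)
Edges inside S: C-A(d=5), C-D(d=2)
numerator = 250 * 50 * 80 = 1000000
denominator = 5 * 2 = 10
card(S) = 1000000 / 10 = 100000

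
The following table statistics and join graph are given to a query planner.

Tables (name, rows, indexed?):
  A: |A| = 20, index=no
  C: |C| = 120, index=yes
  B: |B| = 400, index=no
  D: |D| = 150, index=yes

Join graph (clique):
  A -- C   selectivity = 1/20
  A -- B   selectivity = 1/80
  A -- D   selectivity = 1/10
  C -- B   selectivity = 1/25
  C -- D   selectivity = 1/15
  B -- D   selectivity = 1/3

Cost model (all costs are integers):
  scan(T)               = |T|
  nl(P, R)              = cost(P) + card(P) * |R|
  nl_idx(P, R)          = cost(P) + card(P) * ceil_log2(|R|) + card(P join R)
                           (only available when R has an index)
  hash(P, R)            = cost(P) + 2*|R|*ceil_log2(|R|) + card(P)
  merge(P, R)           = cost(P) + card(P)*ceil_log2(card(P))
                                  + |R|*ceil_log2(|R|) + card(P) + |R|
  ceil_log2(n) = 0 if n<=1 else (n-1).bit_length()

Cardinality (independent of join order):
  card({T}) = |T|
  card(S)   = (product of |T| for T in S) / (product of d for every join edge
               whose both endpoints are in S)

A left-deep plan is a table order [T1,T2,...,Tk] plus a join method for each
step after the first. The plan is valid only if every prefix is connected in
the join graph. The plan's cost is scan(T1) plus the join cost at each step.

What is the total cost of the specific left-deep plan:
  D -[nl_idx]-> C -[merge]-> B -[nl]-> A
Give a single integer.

148800

step 1: scan D: cost=150, card=150
step 2: join C via nl_idx
    card(P join C) = 150*120/(15) = 1200
    cost = 150 + 150*7 + 1200 = 2400
step 3: join B via merge
    card(P join B) = 1200*400/(25*3) = 6400
    cost = 2400 + 1200*11 + 400*9 + 1200 + 400 = 20800
step 4: join A via nl
    card(P join A) = 6400*20/(20*80*10) = 8
    cost = 20800 + 6400*20 = 148800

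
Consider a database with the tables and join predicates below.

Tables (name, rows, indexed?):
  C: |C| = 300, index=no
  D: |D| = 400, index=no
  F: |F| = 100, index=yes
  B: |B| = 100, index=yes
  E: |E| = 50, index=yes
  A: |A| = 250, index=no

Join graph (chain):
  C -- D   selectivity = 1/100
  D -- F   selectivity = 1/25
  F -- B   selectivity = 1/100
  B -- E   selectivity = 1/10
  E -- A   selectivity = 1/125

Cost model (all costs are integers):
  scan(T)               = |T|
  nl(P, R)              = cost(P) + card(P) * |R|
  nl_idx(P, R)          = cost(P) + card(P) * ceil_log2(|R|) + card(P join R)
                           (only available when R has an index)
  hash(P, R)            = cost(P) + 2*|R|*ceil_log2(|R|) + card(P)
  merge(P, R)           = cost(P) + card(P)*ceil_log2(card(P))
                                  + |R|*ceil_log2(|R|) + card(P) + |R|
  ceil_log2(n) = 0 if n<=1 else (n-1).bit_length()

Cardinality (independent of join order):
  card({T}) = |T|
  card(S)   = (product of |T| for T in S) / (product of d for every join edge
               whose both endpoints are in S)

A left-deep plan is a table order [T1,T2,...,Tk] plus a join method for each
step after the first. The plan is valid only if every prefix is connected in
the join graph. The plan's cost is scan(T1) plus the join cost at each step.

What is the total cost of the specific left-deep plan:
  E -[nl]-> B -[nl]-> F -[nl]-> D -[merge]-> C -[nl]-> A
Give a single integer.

6370050

step 1: scan E: cost=50, card=50
step 2: join B via nl
    card(P join B) = 50*100/(10) = 500
    cost = 50 + 50*100 = 5050
step 3: join F via nl
    card(P join F) = 500*100/(100) = 500
    cost = 5050 + 500*100 = 55050
step 4: join D via nl
    card(P join D) = 500*400/(25) = 8000
    cost = 55050 + 500*400 = 255050
step 5: join C via merge
    card(P join C) = 8000*300/(100) = 24000
    cost = 255050 + 8000*13 + 300*9 + 8000 + 300 = 370050
step 6: join A via nl
    card(P join A) = 24000*250/(125) = 48000
    cost = 370050 + 24000*250 = 6370050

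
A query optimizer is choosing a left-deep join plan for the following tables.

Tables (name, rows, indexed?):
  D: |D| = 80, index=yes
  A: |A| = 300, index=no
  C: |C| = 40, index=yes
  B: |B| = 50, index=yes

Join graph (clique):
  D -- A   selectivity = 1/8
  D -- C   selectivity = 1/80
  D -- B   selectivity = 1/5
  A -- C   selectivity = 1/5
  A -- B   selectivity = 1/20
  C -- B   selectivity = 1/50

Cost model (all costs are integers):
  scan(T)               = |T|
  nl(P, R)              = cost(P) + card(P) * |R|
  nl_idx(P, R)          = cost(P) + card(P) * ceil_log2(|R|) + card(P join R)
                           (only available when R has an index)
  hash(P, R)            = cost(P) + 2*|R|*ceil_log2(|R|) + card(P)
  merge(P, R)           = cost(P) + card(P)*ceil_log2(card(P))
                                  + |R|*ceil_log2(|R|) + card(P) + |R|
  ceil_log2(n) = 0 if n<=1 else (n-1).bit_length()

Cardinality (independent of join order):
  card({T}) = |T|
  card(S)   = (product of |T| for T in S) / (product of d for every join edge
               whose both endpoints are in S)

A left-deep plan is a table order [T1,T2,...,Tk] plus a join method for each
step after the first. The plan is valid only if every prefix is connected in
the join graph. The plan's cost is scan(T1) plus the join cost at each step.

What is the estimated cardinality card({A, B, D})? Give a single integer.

Tables in S: A(300), B(50), D(80)
Edges inside S: D-A(d=8), D-B(d=5), A-B(d=20)
numerator = 300 * 50 * 80 = 1200000
denominator = 8 * 5 * 20 = 800
card(S) = 1200000 / 800 = 1500

1500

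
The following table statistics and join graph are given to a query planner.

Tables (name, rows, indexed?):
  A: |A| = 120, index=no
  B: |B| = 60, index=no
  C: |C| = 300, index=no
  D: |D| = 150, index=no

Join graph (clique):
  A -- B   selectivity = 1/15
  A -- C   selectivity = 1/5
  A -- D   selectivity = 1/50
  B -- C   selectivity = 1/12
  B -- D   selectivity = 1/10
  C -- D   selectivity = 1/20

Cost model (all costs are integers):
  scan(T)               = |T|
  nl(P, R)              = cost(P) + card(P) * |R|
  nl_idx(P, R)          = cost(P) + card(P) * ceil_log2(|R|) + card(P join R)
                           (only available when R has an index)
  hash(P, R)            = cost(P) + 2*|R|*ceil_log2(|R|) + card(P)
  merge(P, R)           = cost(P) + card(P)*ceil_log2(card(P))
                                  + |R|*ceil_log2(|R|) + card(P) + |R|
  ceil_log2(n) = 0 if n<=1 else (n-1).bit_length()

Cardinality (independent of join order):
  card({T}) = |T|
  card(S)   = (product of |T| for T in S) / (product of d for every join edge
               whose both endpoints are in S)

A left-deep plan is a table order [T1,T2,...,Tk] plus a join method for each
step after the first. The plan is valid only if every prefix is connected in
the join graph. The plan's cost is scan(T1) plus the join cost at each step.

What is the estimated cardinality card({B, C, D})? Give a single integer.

1125

Tables in S: B(60), C(300), D(150)
Edges inside S: B-C(d=12), B-D(d=10), C-D(d=20)
numerator = 60 * 300 * 150 = 2700000
denominator = 12 * 10 * 20 = 2400
card(S) = 2700000 / 2400 = 1125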